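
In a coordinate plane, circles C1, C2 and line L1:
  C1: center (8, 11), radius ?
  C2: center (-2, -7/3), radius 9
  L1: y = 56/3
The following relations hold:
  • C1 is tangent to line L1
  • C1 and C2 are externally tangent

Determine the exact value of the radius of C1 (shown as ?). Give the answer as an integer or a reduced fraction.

1. [C1‖L1]  r_C1² − 529/9 = 0  ⇒  r_C1 = 23/3 (r>0 drops 1)
2. [ext C1·C2]  r_C1² + 18r_C1 − 1771/9 = 0  ⇒  r_C1 = 23/3 (r>0 drops 1)

23/3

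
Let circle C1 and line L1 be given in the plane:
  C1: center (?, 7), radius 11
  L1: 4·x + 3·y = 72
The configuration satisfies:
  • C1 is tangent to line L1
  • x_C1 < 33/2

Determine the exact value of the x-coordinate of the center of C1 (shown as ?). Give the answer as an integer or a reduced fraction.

1. [C1‖L1]  x_C1² − (51/2)x_C1 − 53/2 = 0  ⇒  x_C1 = -1 or 53/2
2. given x_C1 < 33/2: keep -1

-1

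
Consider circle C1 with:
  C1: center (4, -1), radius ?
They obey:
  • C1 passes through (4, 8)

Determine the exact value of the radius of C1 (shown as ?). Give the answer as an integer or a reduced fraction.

9

1. [C1∋P]  r_C1² − 81 = 0  ⇒  r_C1 = 9 (r>0 drops 1)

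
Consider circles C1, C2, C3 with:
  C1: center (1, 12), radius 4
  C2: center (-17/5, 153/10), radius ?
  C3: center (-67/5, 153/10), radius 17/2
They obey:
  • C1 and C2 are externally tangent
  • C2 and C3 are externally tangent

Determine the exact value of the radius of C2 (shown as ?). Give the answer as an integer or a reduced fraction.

1. [ext C1·C2]  r_C2² + 8r_C2 − 57/4 = 0  ⇒  r_C2 = 3/2 (r>0 drops 1)
2. [ext C2·C3]  r_C2² + 17r_C2 − 111/4 = 0  ⇒  r_C2 = 3/2 (r>0 drops 1)

3/2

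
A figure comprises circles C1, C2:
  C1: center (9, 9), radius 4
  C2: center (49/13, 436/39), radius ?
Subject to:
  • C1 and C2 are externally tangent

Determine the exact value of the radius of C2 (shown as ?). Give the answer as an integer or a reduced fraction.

5/3

1. [ext C1·C2]  r_C2² + 8r_C2 − 145/9 = 0  ⇒  r_C2 = 5/3 (r>0 drops 1)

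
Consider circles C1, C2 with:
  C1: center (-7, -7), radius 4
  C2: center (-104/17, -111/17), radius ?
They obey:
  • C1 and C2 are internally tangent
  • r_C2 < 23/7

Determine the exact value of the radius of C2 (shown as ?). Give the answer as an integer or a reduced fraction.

3

1. [int C1,C2]  r_C2² − 8r_C2 + 15 = 0  ⇒  r_C2 = 3 or 5
2. given r_C2 < 23/7: keep 3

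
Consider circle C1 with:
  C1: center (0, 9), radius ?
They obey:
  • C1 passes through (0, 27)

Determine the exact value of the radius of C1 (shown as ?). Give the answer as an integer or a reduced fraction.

18

1. [C1∋P]  r_C1² − 324 = 0  ⇒  r_C1 = 18 (r>0 drops 1)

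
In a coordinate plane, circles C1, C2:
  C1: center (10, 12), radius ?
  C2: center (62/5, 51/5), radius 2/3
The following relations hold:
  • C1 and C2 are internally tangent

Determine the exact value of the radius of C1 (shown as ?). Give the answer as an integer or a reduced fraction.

11/3

1. [int C1,C2]  r_C1² − (4/3)r_C1 − 77/9 = 0  ⇒  r_C1 = 11/3 (r>0 drops 1)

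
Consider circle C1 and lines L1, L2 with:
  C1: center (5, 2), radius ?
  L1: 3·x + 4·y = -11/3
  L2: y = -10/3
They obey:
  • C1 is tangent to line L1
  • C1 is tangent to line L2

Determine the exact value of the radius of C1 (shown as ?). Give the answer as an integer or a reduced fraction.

1. [C1‖L1]  r_C1² − 256/9 = 0  ⇒  r_C1 = 16/3 (r>0 drops 1)
2. [C1‖L2]  r_C1² − 256/9 = 0  ⇒  r_C1 = 16/3 (r>0 drops 1)

16/3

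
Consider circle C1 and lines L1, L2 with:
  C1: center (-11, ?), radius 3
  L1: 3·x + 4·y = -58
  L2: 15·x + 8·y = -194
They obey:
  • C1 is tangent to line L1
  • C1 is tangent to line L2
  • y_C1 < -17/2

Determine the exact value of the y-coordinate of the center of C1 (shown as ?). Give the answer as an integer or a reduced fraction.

-10

1. [C1‖L1]  y_C1² + (25/2)y_C1 + 25 = 0  ⇒  y_C1 = -10 or -5/2
2. [C1‖L2]  y_C1² + (29/4)y_C1 − 55/2 = 0  ⇒  y_C1 = -10 or 11/4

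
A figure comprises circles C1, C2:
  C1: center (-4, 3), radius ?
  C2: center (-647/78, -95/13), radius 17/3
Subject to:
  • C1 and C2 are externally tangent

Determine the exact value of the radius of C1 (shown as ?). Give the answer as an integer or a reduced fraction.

1. [ext C1·C2]  r_C1² + (34/3)r_C1 − 1111/12 = 0  ⇒  r_C1 = 11/2 (r>0 drops 1)

11/2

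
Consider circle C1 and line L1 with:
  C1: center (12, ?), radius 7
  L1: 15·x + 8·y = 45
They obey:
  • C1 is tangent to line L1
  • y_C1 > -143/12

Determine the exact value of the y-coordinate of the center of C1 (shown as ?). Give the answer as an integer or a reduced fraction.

1. [C1‖L1]  y_C1² + (135/4)y_C1 + 127/2 = 0  ⇒  y_C1 = -127/4 or -2
2. given y_C1 > -143/12: keep -2

-2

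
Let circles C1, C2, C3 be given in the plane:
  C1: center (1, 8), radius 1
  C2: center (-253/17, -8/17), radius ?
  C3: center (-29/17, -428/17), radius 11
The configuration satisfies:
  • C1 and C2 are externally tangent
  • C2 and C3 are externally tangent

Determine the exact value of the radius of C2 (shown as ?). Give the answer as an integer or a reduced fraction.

1. [ext C1·C2]  r_C2² + 2r_C2 − 323 = 0  ⇒  r_C2 = 17 (r>0 drops 1)
2. [ext C2·C3]  r_C2² + 22r_C2 − 663 = 0  ⇒  r_C2 = 17 (r>0 drops 1)

17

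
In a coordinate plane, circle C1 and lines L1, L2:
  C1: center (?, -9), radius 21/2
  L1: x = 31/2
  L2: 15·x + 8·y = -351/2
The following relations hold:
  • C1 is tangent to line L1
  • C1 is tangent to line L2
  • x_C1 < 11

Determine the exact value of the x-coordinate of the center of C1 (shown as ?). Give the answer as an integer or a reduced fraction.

1. [C1‖L1]  x_C1² − 31x_C1 + 130 = 0  ⇒  x_C1 = 5 or 26
2. [C1‖L2]  x_C1² + (69/5)x_C1 − 94 = 0  ⇒  x_C1 = -94/5 or 5

5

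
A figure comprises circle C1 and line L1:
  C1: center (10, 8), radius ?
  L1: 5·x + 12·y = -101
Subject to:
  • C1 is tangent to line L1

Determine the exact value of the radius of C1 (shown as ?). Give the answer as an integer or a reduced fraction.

1. [C1‖L1]  r_C1² − 361 = 0  ⇒  r_C1 = 19 (r>0 drops 1)

19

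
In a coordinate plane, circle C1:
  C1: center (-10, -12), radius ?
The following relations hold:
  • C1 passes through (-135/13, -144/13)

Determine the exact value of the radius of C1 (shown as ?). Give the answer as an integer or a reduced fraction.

1. [C1∋P]  r_C1² − 1 = 0  ⇒  r_C1 = 1 (r>0 drops 1)

1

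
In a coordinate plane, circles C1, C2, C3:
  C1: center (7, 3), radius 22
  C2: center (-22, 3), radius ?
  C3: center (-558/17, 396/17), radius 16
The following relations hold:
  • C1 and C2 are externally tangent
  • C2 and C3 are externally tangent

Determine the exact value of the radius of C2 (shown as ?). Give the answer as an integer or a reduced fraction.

1. [ext C1·C2]  r_C2² + 44r_C2 − 357 = 0  ⇒  r_C2 = 7 (r>0 drops 1)
2. [ext C2·C3]  r_C2² + 32r_C2 − 273 = 0  ⇒  r_C2 = 7 (r>0 drops 1)

7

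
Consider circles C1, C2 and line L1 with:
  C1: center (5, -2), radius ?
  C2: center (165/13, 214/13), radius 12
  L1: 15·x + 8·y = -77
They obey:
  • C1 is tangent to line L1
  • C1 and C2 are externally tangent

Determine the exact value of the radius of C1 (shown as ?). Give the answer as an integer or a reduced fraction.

1. [C1‖L1]  r_C1² − 64 = 0  ⇒  r_C1 = 8 (r>0 drops 1)
2. [ext C1·C2]  r_C1² + 24r_C1 − 256 = 0  ⇒  r_C1 = 8 (r>0 drops 1)

8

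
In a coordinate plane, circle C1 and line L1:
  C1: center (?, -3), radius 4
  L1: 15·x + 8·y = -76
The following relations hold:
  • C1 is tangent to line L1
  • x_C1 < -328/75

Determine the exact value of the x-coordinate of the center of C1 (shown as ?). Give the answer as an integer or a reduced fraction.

-8

1. [C1‖L1]  x_C1² + (104/15)x_C1 − 128/15 = 0  ⇒  x_C1 = -8 or 16/15
2. given x_C1 < -328/75: keep -8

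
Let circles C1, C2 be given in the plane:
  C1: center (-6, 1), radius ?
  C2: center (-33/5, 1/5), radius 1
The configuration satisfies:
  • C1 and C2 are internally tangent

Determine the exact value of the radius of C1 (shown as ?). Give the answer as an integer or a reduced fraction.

1. [int C1,C2]  r_C1² − 2r_C1 = 0  ⇒  r_C1 = 2 (r>0 drops 1)

2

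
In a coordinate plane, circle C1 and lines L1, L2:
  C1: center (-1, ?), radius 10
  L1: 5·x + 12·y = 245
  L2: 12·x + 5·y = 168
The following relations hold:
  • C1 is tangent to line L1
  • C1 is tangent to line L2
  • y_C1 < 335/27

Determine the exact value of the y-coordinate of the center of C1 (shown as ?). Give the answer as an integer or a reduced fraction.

10

1. [C1‖L1]  y_C1² − (125/3)y_C1 + 950/3 = 0  ⇒  y_C1 = 10 or 95/3
2. [C1‖L2]  y_C1² − 72y_C1 + 620 = 0  ⇒  y_C1 = 10 or 62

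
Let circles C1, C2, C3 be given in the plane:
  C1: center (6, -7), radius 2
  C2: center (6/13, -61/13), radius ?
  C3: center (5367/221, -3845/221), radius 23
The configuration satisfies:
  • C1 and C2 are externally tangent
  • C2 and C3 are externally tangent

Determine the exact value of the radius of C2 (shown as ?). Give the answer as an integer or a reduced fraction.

4

1. [ext C1·C2]  r_C2² + 4r_C2 − 32 = 0  ⇒  r_C2 = 4 (r>0 drops 1)
2. [ext C2·C3]  r_C2² + 46r_C2 − 200 = 0  ⇒  r_C2 = 4 (r>0 drops 1)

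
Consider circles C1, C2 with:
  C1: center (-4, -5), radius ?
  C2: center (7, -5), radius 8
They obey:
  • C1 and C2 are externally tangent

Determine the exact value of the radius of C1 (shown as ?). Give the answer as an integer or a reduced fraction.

3

1. [ext C1·C2]  r_C1² + 16r_C1 − 57 = 0  ⇒  r_C1 = 3 (r>0 drops 1)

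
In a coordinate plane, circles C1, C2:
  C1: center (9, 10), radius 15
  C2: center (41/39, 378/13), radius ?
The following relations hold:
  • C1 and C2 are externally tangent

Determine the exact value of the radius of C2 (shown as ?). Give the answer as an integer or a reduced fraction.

17/3

1. [ext C1·C2]  r_C2² + 30r_C2 − 1819/9 = 0  ⇒  r_C2 = 17/3 (r>0 drops 1)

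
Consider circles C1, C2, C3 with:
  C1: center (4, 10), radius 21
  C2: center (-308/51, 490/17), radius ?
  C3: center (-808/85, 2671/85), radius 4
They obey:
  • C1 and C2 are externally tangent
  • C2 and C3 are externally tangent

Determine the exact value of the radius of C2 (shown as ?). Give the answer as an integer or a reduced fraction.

1. [ext C1·C2]  r_C2² + 42r_C2 − 127/9 = 0  ⇒  r_C2 = 1/3 (r>0 drops 1)
2. [ext C2·C3]  r_C2² + 8r_C2 − 25/9 = 0  ⇒  r_C2 = 1/3 (r>0 drops 1)

1/3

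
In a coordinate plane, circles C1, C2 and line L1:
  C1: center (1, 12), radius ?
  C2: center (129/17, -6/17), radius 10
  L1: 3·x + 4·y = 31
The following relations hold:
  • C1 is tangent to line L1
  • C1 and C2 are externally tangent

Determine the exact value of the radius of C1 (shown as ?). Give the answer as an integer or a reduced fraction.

4

1. [C1‖L1]  r_C1² − 16 = 0  ⇒  r_C1 = 4 (r>0 drops 1)
2. [ext C1·C2]  r_C1² + 20r_C1 − 96 = 0  ⇒  r_C1 = 4 (r>0 drops 1)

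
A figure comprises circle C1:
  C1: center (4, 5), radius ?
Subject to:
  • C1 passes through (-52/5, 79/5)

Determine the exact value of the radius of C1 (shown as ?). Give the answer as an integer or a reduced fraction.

1. [C1∋P]  r_C1² − 324 = 0  ⇒  r_C1 = 18 (r>0 drops 1)

18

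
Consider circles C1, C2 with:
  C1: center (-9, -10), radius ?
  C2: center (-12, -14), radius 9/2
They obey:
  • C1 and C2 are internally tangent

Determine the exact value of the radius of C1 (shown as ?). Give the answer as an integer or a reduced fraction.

19/2

1. [int C1,C2]  r_C1² − 9r_C1 − 19/4 = 0  ⇒  r_C1 = 19/2 (r>0 drops 1)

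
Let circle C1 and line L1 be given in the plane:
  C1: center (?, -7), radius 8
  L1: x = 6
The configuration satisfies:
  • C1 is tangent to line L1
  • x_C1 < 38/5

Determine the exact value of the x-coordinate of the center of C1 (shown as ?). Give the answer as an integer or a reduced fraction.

-2

1. [C1‖L1]  x_C1² − 12x_C1 − 28 = 0  ⇒  x_C1 = -2 or 14
2. given x_C1 < 38/5: keep -2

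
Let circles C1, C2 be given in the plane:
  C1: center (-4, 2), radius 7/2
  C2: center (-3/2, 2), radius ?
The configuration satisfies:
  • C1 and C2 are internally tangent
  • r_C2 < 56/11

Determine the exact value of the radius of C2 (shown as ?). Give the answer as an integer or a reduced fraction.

1. [int C1,C2]  r_C2² − 7r_C2 + 6 = 0  ⇒  r_C2 = 1 or 6
2. given r_C2 < 56/11: keep 1

1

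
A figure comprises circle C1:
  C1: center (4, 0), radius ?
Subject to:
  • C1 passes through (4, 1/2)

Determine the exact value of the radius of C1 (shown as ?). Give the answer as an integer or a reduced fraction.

1. [C1∋P]  r_C1² − 1/4 = 0  ⇒  r_C1 = 1/2 (r>0 drops 1)

1/2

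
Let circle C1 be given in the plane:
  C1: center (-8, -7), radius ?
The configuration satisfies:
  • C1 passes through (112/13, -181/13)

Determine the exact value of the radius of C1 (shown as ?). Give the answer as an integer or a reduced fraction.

1. [C1∋P]  r_C1² − 324 = 0  ⇒  r_C1 = 18 (r>0 drops 1)

18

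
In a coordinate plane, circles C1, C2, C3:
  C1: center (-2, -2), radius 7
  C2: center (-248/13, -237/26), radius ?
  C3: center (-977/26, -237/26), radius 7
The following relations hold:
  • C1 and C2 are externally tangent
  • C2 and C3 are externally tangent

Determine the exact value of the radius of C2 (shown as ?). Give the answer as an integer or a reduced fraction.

23/2

1. [ext C1·C2]  r_C2² + 14r_C2 − 1173/4 = 0  ⇒  r_C2 = 23/2 (r>0 drops 1)
2. [ext C2·C3]  r_C2² + 14r_C2 − 1173/4 = 0  ⇒  r_C2 = 23/2 (r>0 drops 1)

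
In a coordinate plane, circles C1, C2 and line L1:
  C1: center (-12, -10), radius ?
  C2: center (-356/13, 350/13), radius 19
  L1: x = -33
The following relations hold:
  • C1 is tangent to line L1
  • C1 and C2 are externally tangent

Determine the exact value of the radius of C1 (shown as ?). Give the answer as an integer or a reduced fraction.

1. [C1‖L1]  r_C1² − 441 = 0  ⇒  r_C1 = 21 (r>0 drops 1)
2. [ext C1·C2]  r_C1² + 38r_C1 − 1239 = 0  ⇒  r_C1 = 21 (r>0 drops 1)

21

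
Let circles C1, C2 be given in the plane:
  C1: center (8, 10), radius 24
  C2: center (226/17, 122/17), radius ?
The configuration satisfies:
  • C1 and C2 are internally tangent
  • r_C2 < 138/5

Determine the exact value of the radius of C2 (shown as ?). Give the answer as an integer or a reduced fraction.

18

1. [int C1,C2]  r_C2² − 48r_C2 + 540 = 0  ⇒  r_C2 = 18 or 30
2. given r_C2 < 138/5: keep 18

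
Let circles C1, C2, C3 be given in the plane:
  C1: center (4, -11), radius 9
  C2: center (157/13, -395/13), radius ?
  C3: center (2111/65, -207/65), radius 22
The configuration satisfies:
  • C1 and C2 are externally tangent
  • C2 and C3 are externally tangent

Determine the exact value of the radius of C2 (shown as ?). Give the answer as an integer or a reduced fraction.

12

1. [ext C1·C2]  r_C2² + 18r_C2 − 360 = 0  ⇒  r_C2 = 12 (r>0 drops 1)
2. [ext C2·C3]  r_C2² + 44r_C2 − 672 = 0  ⇒  r_C2 = 12 (r>0 drops 1)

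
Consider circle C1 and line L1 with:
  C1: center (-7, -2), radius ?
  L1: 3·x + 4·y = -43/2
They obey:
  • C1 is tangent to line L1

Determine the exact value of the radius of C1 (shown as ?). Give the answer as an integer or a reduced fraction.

3/2

1. [C1‖L1]  r_C1² − 9/4 = 0  ⇒  r_C1 = 3/2 (r>0 drops 1)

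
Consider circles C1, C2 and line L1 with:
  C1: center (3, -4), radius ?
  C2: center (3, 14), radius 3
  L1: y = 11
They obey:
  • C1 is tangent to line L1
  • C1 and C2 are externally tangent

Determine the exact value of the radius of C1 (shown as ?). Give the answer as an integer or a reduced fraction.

1. [C1‖L1]  r_C1² − 225 = 0  ⇒  r_C1 = 15 (r>0 drops 1)
2. [ext C1·C2]  r_C1² + 6r_C1 − 315 = 0  ⇒  r_C1 = 15 (r>0 drops 1)

15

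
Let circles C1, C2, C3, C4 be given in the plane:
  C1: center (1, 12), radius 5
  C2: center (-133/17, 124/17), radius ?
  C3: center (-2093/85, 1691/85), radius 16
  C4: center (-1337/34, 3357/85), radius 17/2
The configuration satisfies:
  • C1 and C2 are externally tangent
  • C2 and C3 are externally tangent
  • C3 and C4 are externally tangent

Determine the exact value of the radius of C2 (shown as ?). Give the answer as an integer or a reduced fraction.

1. [ext C1·C2]  r_C2² + 10r_C2 − 75 = 0  ⇒  r_C2 = 5 (r>0 drops 1)
2. [ext C2·C3]  r_C2² + 32r_C2 − 185 = 0  ⇒  r_C2 = 5 (r>0 drops 1)

5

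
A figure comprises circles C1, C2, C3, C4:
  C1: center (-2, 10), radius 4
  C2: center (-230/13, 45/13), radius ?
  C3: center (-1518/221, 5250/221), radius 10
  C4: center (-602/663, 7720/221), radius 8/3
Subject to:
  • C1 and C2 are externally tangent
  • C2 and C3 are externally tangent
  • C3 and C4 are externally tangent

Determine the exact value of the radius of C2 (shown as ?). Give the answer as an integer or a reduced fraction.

13

1. [ext C1·C2]  r_C2² + 8r_C2 − 273 = 0  ⇒  r_C2 = 13 (r>0 drops 1)
2. [ext C2·C3]  r_C2² + 20r_C2 − 429 = 0  ⇒  r_C2 = 13 (r>0 drops 1)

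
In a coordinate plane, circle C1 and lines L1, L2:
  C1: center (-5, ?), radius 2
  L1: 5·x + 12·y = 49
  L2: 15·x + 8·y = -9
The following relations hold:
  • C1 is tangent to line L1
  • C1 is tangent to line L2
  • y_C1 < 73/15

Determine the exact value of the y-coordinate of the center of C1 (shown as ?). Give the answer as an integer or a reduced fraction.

1. [C1‖L1]  y_C1² − (37/3)y_C1 + 100/3 = 0  ⇒  y_C1 = 4 or 25/3
2. [C1‖L2]  y_C1² − (33/2)y_C1 + 50 = 0  ⇒  y_C1 = 4 or 25/2

4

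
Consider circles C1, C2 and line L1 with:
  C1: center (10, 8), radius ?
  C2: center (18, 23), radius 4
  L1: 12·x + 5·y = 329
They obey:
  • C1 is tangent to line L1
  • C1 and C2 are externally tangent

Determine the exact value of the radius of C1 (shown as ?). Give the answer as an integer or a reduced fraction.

1. [C1‖L1]  r_C1² − 169 = 0  ⇒  r_C1 = 13 (r>0 drops 1)
2. [ext C1·C2]  r_C1² + 8r_C1 − 273 = 0  ⇒  r_C1 = 13 (r>0 drops 1)

13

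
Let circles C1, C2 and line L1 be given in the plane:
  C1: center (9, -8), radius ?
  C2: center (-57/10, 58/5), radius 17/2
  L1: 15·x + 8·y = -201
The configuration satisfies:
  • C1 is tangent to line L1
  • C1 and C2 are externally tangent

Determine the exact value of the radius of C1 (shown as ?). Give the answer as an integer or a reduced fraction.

1. [C1‖L1]  r_C1² − 256 = 0  ⇒  r_C1 = 16 (r>0 drops 1)
2. [ext C1·C2]  r_C1² + 17r_C1 − 528 = 0  ⇒  r_C1 = 16 (r>0 drops 1)

16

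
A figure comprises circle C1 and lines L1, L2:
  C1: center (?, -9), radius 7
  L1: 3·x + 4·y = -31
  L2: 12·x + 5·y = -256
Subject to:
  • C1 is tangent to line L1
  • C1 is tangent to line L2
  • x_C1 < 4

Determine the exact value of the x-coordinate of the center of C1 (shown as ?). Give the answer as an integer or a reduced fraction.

-10

1. [C1‖L1]  x_C1² − (10/3)x_C1 − 400/3 = 0  ⇒  x_C1 = -10 or 40/3
2. [C1‖L2]  x_C1² + (211/6)x_C1 + 755/3 = 0  ⇒  x_C1 = -151/6 or -10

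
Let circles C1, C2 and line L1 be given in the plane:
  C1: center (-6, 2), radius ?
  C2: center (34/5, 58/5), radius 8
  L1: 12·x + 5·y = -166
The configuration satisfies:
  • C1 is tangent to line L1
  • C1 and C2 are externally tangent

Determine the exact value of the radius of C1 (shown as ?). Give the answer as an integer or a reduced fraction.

1. [C1‖L1]  r_C1² − 64 = 0  ⇒  r_C1 = 8 (r>0 drops 1)
2. [ext C1·C2]  r_C1² + 16r_C1 − 192 = 0  ⇒  r_C1 = 8 (r>0 drops 1)

8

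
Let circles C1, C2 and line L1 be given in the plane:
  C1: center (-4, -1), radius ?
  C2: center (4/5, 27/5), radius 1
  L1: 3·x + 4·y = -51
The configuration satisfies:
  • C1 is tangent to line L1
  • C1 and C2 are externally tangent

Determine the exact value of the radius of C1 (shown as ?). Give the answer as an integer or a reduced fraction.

1. [C1‖L1]  r_C1² − 49 = 0  ⇒  r_C1 = 7 (r>0 drops 1)
2. [ext C1·C2]  r_C1² + 2r_C1 − 63 = 0  ⇒  r_C1 = 7 (r>0 drops 1)

7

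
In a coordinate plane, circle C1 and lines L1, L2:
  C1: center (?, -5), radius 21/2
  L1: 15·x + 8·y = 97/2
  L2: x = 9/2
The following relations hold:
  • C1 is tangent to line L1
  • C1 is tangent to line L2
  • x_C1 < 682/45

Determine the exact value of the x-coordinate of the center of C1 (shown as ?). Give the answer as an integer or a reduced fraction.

1. [C1‖L1]  x_C1² − (59/5)x_C1 − 534/5 = 0  ⇒  x_C1 = -6 or 89/5
2. [C1‖L2]  x_C1² − 9x_C1 − 90 = 0  ⇒  x_C1 = -6 or 15

-6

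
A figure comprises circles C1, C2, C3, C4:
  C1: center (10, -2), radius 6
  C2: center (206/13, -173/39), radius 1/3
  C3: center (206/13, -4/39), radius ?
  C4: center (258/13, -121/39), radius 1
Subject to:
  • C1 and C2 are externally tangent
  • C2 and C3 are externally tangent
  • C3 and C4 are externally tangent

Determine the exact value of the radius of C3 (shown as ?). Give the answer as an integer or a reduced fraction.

1. [ext C2·C3]  r_C3² + (2/3)r_C3 − 56/3 = 0  ⇒  r_C3 = 4 (r>0 drops 1)
2. [ext C3·C4]  r_C3² + 2r_C3 − 24 = 0  ⇒  r_C3 = 4 (r>0 drops 1)

4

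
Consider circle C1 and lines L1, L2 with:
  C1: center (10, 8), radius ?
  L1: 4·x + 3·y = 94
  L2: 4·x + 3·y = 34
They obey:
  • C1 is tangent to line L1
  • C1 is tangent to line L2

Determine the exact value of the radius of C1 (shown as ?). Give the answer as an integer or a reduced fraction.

1. [C1‖L1]  r_C1² − 36 = 0  ⇒  r_C1 = 6 (r>0 drops 1)
2. [C1‖L2]  r_C1² − 36 = 0  ⇒  r_C1 = 6 (r>0 drops 1)

6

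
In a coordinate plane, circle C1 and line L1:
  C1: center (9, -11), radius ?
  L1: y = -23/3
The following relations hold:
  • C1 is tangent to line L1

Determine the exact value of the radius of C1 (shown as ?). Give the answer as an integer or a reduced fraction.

10/3

1. [C1‖L1]  r_C1² − 100/9 = 0  ⇒  r_C1 = 10/3 (r>0 drops 1)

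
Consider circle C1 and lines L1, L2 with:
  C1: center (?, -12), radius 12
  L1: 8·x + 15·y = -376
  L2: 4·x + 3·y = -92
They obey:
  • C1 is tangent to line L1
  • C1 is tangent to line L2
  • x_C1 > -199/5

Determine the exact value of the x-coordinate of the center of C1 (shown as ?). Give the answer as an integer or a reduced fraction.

1. [C1‖L1]  x_C1² + 49x_C1 − 50 = 0  ⇒  x_C1 = -50 or 1
2. [C1‖L2]  x_C1² + 28x_C1 − 29 = 0  ⇒  x_C1 = -29 or 1

1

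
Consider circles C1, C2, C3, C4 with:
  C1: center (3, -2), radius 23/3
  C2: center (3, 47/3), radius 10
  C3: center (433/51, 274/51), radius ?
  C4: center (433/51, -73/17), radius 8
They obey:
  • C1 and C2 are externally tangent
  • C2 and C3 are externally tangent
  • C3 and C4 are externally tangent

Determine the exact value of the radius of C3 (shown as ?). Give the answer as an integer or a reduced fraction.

1. [ext C2·C3]  r_C3² + 20r_C3 − 325/9 = 0  ⇒  r_C3 = 5/3 (r>0 drops 1)
2. [ext C3·C4]  r_C3² + 16r_C3 − 265/9 = 0  ⇒  r_C3 = 5/3 (r>0 drops 1)

5/3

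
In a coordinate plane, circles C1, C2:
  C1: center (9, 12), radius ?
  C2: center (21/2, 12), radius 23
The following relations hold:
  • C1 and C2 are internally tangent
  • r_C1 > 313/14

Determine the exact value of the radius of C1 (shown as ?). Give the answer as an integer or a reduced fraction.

49/2

1. [int C1,C2]  r_C1² − 46r_C1 + 2107/4 = 0  ⇒  r_C1 = 43/2 or 49/2
2. given r_C1 > 313/14: keep 49/2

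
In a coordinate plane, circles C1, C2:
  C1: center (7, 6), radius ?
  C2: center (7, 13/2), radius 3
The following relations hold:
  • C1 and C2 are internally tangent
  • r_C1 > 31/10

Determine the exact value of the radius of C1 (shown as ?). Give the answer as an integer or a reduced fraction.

7/2

1. [int C1,C2]  r_C1² − 6r_C1 + 35/4 = 0  ⇒  r_C1 = 5/2 or 7/2
2. given r_C1 > 31/10: keep 7/2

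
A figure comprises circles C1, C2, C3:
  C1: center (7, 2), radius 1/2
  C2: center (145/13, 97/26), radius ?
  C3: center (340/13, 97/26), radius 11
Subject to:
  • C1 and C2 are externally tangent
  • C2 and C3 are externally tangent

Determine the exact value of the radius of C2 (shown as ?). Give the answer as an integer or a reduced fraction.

1. [ext C1·C2]  r_C2² + 1r_C2 − 20 = 0  ⇒  r_C2 = 4 (r>0 drops 1)
2. [ext C2·C3]  r_C2² + 22r_C2 − 104 = 0  ⇒  r_C2 = 4 (r>0 drops 1)

4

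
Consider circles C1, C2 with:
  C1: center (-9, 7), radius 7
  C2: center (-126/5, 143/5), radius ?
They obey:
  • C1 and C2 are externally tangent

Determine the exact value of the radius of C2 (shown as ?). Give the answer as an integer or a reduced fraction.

1. [ext C1·C2]  r_C2² + 14r_C2 − 680 = 0  ⇒  r_C2 = 20 (r>0 drops 1)

20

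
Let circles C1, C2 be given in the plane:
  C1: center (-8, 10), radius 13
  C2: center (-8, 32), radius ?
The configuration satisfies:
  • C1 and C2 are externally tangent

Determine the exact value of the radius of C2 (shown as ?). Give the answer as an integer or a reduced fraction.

9

1. [ext C1·C2]  r_C2² + 26r_C2 − 315 = 0  ⇒  r_C2 = 9 (r>0 drops 1)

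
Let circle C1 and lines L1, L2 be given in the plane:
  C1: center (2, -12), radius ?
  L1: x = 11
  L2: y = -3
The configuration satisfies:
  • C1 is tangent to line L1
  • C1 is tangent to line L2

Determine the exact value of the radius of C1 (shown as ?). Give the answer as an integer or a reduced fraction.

1. [C1‖L1]  r_C1² − 81 = 0  ⇒  r_C1 = 9 (r>0 drops 1)
2. [C1‖L2]  r_C1² − 81 = 0  ⇒  r_C1 = 9 (r>0 drops 1)

9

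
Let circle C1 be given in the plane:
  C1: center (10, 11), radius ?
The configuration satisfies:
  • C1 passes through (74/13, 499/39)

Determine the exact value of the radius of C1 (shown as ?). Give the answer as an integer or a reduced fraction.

14/3

1. [C1∋P]  r_C1² − 196/9 = 0  ⇒  r_C1 = 14/3 (r>0 drops 1)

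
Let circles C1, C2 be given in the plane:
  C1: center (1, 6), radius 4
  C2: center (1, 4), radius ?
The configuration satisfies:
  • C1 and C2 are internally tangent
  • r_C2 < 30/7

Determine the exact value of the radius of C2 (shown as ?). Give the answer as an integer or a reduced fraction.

1. [int C1,C2]  r_C2² − 8r_C2 + 12 = 0  ⇒  r_C2 = 2 or 6
2. given r_C2 < 30/7: keep 2

2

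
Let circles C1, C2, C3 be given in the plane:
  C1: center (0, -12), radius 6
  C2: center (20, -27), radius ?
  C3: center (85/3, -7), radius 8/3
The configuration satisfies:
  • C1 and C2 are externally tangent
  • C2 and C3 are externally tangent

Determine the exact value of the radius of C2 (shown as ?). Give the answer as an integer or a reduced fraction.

1. [ext C1·C2]  r_C2² + 12r_C2 − 589 = 0  ⇒  r_C2 = 19 (r>0 drops 1)
2. [ext C2·C3]  r_C2² + (16/3)r_C2 − 1387/3 = 0  ⇒  r_C2 = 19 (r>0 drops 1)

19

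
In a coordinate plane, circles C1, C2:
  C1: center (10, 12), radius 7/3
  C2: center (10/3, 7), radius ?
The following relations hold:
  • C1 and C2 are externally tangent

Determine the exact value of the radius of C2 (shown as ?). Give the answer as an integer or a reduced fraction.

6

1. [ext C1·C2]  r_C2² + (14/3)r_C2 − 64 = 0  ⇒  r_C2 = 6 (r>0 drops 1)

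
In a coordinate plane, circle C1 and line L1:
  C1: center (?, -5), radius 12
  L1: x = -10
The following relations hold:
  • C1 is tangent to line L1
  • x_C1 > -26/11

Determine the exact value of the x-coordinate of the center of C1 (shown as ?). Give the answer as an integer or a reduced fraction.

2

1. [C1‖L1]  x_C1² + 20x_C1 − 44 = 0  ⇒  x_C1 = -22 or 2
2. given x_C1 > -26/11: keep 2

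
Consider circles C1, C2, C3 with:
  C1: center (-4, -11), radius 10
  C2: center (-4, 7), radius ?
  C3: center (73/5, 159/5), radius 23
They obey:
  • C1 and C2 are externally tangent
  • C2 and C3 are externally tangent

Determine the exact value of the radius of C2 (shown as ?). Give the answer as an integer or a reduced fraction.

8

1. [ext C1·C2]  r_C2² + 20r_C2 − 224 = 0  ⇒  r_C2 = 8 (r>0 drops 1)
2. [ext C2·C3]  r_C2² + 46r_C2 − 432 = 0  ⇒  r_C2 = 8 (r>0 drops 1)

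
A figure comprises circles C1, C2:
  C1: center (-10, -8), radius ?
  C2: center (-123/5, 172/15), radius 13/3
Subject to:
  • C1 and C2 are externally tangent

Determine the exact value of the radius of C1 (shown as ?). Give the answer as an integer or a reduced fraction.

20

1. [ext C1·C2]  r_C1² + (26/3)r_C1 − 1720/3 = 0  ⇒  r_C1 = 20 (r>0 drops 1)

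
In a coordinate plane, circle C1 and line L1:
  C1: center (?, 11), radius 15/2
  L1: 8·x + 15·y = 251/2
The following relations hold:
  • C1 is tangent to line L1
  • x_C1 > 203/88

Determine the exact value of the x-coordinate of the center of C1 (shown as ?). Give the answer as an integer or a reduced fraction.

11

1. [C1‖L1]  x_C1² + (79/8)x_C1 − 1837/8 = 0  ⇒  x_C1 = -167/8 or 11
2. given x_C1 > 203/88: keep 11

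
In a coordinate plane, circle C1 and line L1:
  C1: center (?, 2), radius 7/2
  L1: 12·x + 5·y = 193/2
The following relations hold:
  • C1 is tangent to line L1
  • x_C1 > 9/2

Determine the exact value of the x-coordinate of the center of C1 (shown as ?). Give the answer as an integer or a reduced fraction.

1. [C1‖L1]  x_C1² − (173/12)x_C1 + 451/12 = 0  ⇒  x_C1 = 41/12 or 11
2. given x_C1 > 9/2: keep 11

11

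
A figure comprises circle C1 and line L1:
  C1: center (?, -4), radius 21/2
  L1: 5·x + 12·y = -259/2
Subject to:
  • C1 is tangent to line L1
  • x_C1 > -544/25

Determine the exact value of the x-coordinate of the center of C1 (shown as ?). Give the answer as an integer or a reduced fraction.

1. [C1‖L1]  x_C1² + (163/5)x_C1 − 2398/5 = 0  ⇒  x_C1 = -218/5 or 11
2. given x_C1 > -544/25: keep 11

11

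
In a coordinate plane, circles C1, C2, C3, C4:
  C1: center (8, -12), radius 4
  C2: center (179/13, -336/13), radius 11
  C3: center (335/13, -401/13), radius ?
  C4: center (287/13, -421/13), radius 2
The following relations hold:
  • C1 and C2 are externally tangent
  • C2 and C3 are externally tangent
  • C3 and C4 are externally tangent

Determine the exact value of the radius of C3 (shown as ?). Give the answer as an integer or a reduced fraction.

2

1. [ext C2·C3]  r_C3² + 22r_C3 − 48 = 0  ⇒  r_C3 = 2 (r>0 drops 1)
2. [ext C3·C4]  r_C3² + 4r_C3 − 12 = 0  ⇒  r_C3 = 2 (r>0 drops 1)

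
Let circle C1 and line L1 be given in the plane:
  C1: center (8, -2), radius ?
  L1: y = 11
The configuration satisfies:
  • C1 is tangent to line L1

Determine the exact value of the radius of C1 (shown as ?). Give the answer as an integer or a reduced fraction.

1. [C1‖L1]  r_C1² − 169 = 0  ⇒  r_C1 = 13 (r>0 drops 1)

13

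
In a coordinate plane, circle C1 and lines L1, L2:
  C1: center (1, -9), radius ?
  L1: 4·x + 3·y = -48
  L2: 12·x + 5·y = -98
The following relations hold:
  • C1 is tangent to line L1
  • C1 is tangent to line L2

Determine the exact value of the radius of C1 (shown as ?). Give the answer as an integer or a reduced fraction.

1. [C1‖L1]  r_C1² − 25 = 0  ⇒  r_C1 = 5 (r>0 drops 1)
2. [C1‖L2]  r_C1² − 25 = 0  ⇒  r_C1 = 5 (r>0 drops 1)

5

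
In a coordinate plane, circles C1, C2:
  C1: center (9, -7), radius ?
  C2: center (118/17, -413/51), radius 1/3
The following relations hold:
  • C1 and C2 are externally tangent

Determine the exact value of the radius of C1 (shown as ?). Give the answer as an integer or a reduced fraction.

2

1. [ext C1·C2]  r_C1² + (2/3)r_C1 − 16/3 = 0  ⇒  r_C1 = 2 (r>0 drops 1)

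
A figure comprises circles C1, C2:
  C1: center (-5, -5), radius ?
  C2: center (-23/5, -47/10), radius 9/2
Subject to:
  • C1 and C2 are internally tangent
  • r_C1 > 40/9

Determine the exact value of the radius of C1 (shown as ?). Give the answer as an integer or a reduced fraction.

1. [int C1,C2]  r_C1² − 9r_C1 + 20 = 0  ⇒  r_C1 = 4 or 5
2. given r_C1 > 40/9: keep 5

5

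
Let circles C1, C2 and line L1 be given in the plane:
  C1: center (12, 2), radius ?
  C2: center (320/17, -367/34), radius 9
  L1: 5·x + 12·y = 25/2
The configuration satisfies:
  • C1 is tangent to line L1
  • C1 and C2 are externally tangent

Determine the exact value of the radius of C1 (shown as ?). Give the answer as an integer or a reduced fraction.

11/2

1. [C1‖L1]  r_C1² − 121/4 = 0  ⇒  r_C1 = 11/2 (r>0 drops 1)
2. [ext C1·C2]  r_C1² + 18r_C1 − 517/4 = 0  ⇒  r_C1 = 11/2 (r>0 drops 1)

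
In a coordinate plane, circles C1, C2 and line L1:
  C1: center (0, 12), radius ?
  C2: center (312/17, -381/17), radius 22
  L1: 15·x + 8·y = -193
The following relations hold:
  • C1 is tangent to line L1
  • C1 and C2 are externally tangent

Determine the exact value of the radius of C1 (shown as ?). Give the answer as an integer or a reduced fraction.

1. [C1‖L1]  r_C1² − 289 = 0  ⇒  r_C1 = 17 (r>0 drops 1)
2. [ext C1·C2]  r_C1² + 44r_C1 − 1037 = 0  ⇒  r_C1 = 17 (r>0 drops 1)

17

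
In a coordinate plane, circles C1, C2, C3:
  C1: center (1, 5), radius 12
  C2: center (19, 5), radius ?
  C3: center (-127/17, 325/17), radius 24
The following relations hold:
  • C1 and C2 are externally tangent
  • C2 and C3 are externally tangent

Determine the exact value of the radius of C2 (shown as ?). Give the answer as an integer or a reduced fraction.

6

1. [ext C1·C2]  r_C2² + 24r_C2 − 180 = 0  ⇒  r_C2 = 6 (r>0 drops 1)
2. [ext C2·C3]  r_C2² + 48r_C2 − 324 = 0  ⇒  r_C2 = 6 (r>0 drops 1)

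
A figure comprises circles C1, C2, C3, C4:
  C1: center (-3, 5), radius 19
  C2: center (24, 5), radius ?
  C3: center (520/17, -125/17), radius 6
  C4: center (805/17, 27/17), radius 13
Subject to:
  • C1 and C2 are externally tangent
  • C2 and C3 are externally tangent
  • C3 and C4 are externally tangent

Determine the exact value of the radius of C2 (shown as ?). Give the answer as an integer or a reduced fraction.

1. [ext C1·C2]  r_C2² + 38r_C2 − 368 = 0  ⇒  r_C2 = 8 (r>0 drops 1)
2. [ext C2·C3]  r_C2² + 12r_C2 − 160 = 0  ⇒  r_C2 = 8 (r>0 drops 1)

8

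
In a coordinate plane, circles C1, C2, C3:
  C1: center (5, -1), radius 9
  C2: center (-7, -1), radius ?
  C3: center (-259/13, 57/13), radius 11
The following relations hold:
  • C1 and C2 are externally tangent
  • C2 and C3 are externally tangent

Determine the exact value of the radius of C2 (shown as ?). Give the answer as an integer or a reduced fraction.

3

1. [ext C1·C2]  r_C2² + 18r_C2 − 63 = 0  ⇒  r_C2 = 3 (r>0 drops 1)
2. [ext C2·C3]  r_C2² + 22r_C2 − 75 = 0  ⇒  r_C2 = 3 (r>0 drops 1)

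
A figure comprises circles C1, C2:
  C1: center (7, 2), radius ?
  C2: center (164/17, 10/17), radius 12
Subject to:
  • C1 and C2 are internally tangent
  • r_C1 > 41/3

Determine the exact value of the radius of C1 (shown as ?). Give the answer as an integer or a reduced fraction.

1. [int C1,C2]  r_C1² − 24r_C1 + 135 = 0  ⇒  r_C1 = 9 or 15
2. given r_C1 > 41/3: keep 15

15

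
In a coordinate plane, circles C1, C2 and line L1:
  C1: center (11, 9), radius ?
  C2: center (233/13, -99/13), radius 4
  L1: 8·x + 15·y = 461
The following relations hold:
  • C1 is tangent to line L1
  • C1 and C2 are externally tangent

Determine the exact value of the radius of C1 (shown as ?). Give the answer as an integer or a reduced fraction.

1. [C1‖L1]  r_C1² − 196 = 0  ⇒  r_C1 = 14 (r>0 drops 1)
2. [ext C1·C2]  r_C1² + 8r_C1 − 308 = 0  ⇒  r_C1 = 14 (r>0 drops 1)

14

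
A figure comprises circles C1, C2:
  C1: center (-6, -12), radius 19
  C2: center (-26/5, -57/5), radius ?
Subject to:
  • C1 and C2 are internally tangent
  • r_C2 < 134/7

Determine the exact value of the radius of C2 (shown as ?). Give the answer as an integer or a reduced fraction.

18

1. [int C1,C2]  r_C2² − 38r_C2 + 360 = 0  ⇒  r_C2 = 18 or 20
2. given r_C2 < 134/7: keep 18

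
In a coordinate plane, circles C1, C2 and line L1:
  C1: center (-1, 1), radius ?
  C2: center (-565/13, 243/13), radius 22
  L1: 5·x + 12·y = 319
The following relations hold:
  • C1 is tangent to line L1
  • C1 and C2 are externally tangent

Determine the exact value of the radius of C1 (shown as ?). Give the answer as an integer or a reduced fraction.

24

1. [C1‖L1]  r_C1² − 576 = 0  ⇒  r_C1 = 24 (r>0 drops 1)
2. [ext C1·C2]  r_C1² + 44r_C1 − 1632 = 0  ⇒  r_C1 = 24 (r>0 drops 1)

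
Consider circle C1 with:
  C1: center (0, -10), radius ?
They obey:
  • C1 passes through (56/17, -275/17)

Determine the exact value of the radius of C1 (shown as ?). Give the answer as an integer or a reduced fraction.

1. [C1∋P]  r_C1² − 49 = 0  ⇒  r_C1 = 7 (r>0 drops 1)

7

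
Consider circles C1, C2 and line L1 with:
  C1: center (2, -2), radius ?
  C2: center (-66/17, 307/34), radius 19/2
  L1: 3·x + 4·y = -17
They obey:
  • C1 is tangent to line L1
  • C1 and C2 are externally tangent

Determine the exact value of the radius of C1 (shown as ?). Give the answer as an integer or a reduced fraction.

3

1. [C1‖L1]  r_C1² − 9 = 0  ⇒  r_C1 = 3 (r>0 drops 1)
2. [ext C1·C2]  r_C1² + 19r_C1 − 66 = 0  ⇒  r_C1 = 3 (r>0 drops 1)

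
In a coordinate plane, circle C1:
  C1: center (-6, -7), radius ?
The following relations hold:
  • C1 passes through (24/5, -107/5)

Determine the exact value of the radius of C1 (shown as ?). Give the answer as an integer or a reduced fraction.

18

1. [C1∋P]  r_C1² − 324 = 0  ⇒  r_C1 = 18 (r>0 drops 1)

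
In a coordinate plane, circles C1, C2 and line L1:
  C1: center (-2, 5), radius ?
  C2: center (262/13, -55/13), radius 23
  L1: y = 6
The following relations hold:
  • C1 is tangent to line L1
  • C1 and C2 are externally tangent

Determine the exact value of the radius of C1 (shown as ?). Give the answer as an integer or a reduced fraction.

1

1. [C1‖L1]  r_C1² − 1 = 0  ⇒  r_C1 = 1 (r>0 drops 1)
2. [ext C1·C2]  r_C1² + 46r_C1 − 47 = 0  ⇒  r_C1 = 1 (r>0 drops 1)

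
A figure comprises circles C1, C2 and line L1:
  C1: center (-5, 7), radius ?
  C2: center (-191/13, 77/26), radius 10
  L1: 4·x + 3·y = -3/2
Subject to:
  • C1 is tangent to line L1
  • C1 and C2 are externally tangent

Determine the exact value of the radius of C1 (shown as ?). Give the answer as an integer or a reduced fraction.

1/2

1. [C1‖L1]  r_C1² − 1/4 = 0  ⇒  r_C1 = 1/2 (r>0 drops 1)
2. [ext C1·C2]  r_C1² + 20r_C1 − 41/4 = 0  ⇒  r_C1 = 1/2 (r>0 drops 1)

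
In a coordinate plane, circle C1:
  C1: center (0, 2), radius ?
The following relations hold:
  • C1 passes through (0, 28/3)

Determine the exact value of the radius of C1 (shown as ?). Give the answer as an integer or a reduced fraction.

22/3

1. [C1∋P]  r_C1² − 484/9 = 0  ⇒  r_C1 = 22/3 (r>0 drops 1)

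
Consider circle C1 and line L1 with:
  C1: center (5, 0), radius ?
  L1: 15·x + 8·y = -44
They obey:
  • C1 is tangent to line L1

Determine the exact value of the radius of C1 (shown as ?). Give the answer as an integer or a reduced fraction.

7

1. [C1‖L1]  r_C1² − 49 = 0  ⇒  r_C1 = 7 (r>0 drops 1)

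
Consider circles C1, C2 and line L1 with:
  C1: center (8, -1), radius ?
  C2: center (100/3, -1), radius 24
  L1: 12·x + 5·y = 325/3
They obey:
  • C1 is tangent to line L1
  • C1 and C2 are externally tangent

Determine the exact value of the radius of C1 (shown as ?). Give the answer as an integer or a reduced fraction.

4/3

1. [C1‖L1]  r_C1² − 16/9 = 0  ⇒  r_C1 = 4/3 (r>0 drops 1)
2. [ext C1·C2]  r_C1² + 48r_C1 − 592/9 = 0  ⇒  r_C1 = 4/3 (r>0 drops 1)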